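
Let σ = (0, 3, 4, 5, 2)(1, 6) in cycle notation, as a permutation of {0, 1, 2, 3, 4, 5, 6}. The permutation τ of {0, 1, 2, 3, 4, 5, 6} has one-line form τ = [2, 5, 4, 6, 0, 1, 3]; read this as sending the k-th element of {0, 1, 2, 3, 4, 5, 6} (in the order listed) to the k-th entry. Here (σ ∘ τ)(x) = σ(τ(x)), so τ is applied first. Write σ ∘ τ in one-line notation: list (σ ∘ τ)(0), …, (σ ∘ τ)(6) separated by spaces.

(σ ∘ τ)(x) = σ(τ(x)). Computing each image: σ(τ(0)) = σ(2) = 0, σ(τ(1)) = σ(5) = 2, σ(τ(2)) = σ(4) = 5, σ(τ(3)) = σ(6) = 1, σ(τ(4)) = σ(0) = 3, σ(τ(5)) = σ(1) = 6, σ(τ(6)) = σ(3) = 4.
Hence σ ∘ τ = [0 2 5 1 3 6 4].

0 2 5 1 3 6 4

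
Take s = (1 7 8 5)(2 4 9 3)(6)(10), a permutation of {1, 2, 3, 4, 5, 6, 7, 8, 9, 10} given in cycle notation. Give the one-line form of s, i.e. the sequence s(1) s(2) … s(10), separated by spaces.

7 4 2 9 1 6 8 5 3 10

Each element maps to the next entry in its cycle (wrapping to the front): 1→7, 2→4, 3→2, 4→9, 5→1, 6→6, 7→8, 8→5, 9→3, 10→10.
So the one-line form is 7 4 2 9 1 6 8 5 3 10.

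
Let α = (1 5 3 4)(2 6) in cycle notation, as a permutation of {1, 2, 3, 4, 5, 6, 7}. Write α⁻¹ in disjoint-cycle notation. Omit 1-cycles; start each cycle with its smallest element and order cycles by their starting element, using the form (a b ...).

Inverting a permutation written in cycle notation just reverses the order within every cycle.
After reversing and putting each cycle's least element first, α⁻¹ = (1 4 3 5)(2 6).

(1 4 3 5)(2 6)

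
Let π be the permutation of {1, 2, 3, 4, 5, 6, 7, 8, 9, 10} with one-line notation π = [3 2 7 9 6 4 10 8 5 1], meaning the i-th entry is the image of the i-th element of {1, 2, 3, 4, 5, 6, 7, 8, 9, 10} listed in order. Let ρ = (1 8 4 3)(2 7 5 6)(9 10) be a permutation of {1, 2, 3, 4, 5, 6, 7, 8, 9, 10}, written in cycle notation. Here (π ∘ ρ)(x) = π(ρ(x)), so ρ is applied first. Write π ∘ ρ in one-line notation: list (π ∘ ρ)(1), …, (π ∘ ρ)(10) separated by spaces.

(π ∘ ρ)(x) = π(ρ(x)). Computing each image: π(ρ(1)) = π(8) = 8, π(ρ(2)) = π(7) = 10, π(ρ(3)) = π(1) = 3, π(ρ(4)) = π(3) = 7, π(ρ(5)) = π(6) = 4, π(ρ(6)) = π(2) = 2, π(ρ(7)) = π(5) = 6, π(ρ(8)) = π(4) = 9, π(ρ(9)) = π(10) = 1, π(ρ(10)) = π(9) = 5.
Hence π ∘ ρ = [8 10 3 7 4 2 6 9 1 5].

8 10 3 7 4 2 6 9 1 5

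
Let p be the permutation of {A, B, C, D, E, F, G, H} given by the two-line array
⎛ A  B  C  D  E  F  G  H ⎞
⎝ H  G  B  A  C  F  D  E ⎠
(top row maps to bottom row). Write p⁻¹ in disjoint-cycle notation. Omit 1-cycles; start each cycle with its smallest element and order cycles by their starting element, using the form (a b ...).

(A D G B C E H)

The cycle decomposition of p is (A H E C B G D).
Reversing each cycle (and rotating so the smallest element leads) gives p⁻¹ = (A D G B C E H).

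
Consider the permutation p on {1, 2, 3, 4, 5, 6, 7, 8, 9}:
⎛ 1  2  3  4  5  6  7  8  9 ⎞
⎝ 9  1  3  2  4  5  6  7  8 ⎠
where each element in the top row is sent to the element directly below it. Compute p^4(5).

9

Tracing 5 → 4 → … returns to 5 after 8 steps, so 5 lies in an 8-cycle (1 9 8 7 6 5 4 2).
Stepping 4 places around the cycle: 5 → 4 → 2 → 1 → 9.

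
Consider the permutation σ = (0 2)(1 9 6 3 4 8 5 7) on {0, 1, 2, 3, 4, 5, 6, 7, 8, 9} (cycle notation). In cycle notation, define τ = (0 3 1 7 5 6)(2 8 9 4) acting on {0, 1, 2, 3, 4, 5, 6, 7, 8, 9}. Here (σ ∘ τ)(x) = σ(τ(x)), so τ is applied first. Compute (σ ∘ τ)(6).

2

τ(6) = 0, then σ(0) = 2; composing gives (σ ∘ τ)(6) = 2.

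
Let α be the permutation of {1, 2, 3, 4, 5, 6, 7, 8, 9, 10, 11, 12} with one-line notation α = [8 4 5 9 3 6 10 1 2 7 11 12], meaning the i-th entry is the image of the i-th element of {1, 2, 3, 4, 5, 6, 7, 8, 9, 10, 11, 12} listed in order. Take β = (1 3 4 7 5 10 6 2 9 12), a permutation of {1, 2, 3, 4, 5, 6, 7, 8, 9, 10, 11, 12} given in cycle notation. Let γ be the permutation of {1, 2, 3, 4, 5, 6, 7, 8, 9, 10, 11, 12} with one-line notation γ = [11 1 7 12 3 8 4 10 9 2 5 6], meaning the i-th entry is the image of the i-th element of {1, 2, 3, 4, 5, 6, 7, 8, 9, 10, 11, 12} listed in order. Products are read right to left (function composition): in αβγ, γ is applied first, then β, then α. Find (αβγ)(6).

1

Apply the permutations in order: γ(6) = 8, then β(8) = 8, then α(8) = 1. So (αβγ)(6) = 1.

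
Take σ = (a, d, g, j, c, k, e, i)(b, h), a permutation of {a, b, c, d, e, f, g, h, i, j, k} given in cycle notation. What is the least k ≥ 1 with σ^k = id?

8

The cycle type of σ is (8, 2, 1).
The order is lcm(8, 2) = 8.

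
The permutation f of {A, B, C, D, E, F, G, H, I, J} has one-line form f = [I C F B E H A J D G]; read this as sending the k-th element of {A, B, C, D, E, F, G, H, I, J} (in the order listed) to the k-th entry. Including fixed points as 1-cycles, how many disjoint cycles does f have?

2

The cycle decomposition is (A I D B C F H J G)(E), which has 2 cycles (counting 1-cycles).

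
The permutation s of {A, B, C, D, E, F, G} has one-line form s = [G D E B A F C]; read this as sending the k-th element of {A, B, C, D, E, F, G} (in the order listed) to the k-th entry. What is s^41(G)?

Tracing G → C → … returns to G after 4 steps, so G lies in a 4-cycle (A, G, C, E).
On a 4-cycle, s^4 is the identity, so s^41 = s^1 there (41 ≡ 1 mod 4).
Advancing 1 step from G: G → C.

C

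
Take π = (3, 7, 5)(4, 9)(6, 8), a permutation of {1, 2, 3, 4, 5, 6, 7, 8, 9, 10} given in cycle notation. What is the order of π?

The disjoint cycles have lengths 3, 2, 2, 1, 1, 1.
Since disjoint cycles commute, ord(π) = lcm(3, 2, 2) = 6.

6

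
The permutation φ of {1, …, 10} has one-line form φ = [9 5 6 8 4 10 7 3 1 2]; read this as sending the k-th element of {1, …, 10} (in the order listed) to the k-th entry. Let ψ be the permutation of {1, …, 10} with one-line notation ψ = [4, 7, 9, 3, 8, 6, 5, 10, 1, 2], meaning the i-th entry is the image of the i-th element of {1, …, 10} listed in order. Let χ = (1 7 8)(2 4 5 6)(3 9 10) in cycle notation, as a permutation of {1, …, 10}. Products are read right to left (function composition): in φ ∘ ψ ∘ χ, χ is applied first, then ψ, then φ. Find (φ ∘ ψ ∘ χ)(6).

Chase 6: χ(6) = 2; ψ(2) = 7; φ(7) = 7. Hence (φ ∘ ψ ∘ χ)(6) = 7.

7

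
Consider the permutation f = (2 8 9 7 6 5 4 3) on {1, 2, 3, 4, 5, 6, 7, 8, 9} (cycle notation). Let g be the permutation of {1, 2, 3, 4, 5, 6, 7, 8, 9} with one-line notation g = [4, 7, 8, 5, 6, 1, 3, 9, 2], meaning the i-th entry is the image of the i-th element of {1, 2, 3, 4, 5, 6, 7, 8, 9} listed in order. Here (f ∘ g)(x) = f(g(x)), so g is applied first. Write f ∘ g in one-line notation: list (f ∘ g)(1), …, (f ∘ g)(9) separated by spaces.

3 6 9 4 5 1 2 7 8

(f ∘ g)(x) = f(g(x)). Computing each image: f(g(1)) = f(4) = 3, f(g(2)) = f(7) = 6, f(g(3)) = f(8) = 9, f(g(4)) = f(5) = 4, f(g(5)) = f(6) = 5, f(g(6)) = f(1) = 1, f(g(7)) = f(3) = 2, f(g(8)) = f(9) = 7, f(g(9)) = f(2) = 8.
Hence f ∘ g = [3 6 9 4 5 1 2 7 8].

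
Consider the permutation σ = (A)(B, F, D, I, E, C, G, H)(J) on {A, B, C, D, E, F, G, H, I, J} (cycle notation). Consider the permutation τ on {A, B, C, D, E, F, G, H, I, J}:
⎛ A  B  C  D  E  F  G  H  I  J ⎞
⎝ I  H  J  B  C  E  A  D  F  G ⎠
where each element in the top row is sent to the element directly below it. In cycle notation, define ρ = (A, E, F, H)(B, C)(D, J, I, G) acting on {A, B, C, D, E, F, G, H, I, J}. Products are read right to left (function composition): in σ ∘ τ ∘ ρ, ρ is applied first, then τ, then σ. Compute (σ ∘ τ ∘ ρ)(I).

A

(σ ∘ τ ∘ ρ)(I) = σ(τ(ρ(I))). ρ(I) = G, then τ(G) = A, then σ(A) = A, so the result is A.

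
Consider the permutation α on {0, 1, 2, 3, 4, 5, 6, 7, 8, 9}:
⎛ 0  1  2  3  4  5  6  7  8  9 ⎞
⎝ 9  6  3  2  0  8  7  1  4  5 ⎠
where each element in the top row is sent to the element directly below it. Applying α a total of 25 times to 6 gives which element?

7

Tracing 6 → 7 → … returns to 6 after 3 steps, so 6 lies in a 3-cycle (1, 6, 7).
Since the cycle has length 3, α^25 acts on it the same as α^1 (25 mod 3 = 1).
Stepping 1 place around the cycle: 6 → 7.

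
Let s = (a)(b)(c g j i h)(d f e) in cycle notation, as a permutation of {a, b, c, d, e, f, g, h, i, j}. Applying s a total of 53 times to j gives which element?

j lies in the 5-cycle (c g j i h).
Powers repeat with period 5 on this cycle, and 53 mod 5 = 3, so s^53(j) = s^3(j).
Advancing 3 steps from j: j → i → h → c.

c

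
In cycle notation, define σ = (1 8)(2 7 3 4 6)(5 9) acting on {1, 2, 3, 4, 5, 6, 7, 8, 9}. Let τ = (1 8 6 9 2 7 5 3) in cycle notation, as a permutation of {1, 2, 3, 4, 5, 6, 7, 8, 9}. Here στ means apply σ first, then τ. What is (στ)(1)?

6

First apply σ: σ(1) = 8, then τ(8) = 6. Thus (στ)(1) = 6.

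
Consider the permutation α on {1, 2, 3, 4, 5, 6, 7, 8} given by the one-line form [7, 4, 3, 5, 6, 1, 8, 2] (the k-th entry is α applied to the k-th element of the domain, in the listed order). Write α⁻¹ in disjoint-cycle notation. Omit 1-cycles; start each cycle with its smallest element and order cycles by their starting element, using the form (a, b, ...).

(1, 6, 5, 4, 2, 8, 7)

First write α in disjoint cycles: (1, 7, 8, 2, 4, 5, 6).
Reversing each cycle (and rotating so the smallest element leads) gives α⁻¹ = (1, 6, 5, 4, 2, 8, 7).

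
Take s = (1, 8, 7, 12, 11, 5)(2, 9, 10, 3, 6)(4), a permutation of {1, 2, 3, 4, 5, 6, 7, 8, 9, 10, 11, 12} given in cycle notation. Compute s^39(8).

8 lies in the 6-cycle (1, 8, 7, 12, 11, 5).
Powers repeat with period 6 on this cycle, and 39 mod 6 = 3, so s^39(8) = s^3(8).
Stepping 3 places around the cycle: 8 → 7 → 12 → 11.

11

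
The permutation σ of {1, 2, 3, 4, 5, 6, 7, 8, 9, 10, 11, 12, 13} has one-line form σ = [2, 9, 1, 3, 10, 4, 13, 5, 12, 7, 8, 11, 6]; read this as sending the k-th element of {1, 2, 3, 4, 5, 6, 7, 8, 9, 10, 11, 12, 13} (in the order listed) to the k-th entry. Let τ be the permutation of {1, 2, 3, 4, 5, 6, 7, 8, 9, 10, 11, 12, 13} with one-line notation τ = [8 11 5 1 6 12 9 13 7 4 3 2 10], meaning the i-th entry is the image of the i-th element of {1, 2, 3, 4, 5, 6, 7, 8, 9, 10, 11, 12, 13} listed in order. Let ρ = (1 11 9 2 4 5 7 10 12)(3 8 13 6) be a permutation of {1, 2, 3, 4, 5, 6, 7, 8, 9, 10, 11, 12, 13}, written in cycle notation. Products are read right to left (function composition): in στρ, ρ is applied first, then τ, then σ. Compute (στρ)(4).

4

Apply the permutations in order: ρ(4) = 5, then τ(5) = 6, then σ(6) = 4. So (στρ)(4) = 4.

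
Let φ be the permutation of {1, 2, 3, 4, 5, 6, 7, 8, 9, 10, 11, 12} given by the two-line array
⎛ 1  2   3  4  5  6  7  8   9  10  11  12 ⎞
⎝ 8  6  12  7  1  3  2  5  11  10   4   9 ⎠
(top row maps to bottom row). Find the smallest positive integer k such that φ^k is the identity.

The disjoint-cycle form of φ has cycle lengths 8, 3, 1.
The order of φ is the least common multiple of its cycle lengths: lcm(8, 3) = 24.

24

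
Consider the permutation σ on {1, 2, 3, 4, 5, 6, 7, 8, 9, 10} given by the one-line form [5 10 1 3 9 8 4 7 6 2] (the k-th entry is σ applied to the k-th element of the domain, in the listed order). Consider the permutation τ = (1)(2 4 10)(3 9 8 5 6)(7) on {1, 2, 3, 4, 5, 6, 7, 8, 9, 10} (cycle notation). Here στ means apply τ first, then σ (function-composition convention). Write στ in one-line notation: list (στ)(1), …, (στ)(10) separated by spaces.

Chase each element through τ then σ: 1 → 1 → 5; 2 → 4 → 3; 3 → 9 → 6; 4 → 10 → 2; 5 → 6 → 8; 6 → 3 → 1; 7 → 7 → 4; 8 → 5 → 9; 9 → 8 → 7; 10 → 2 → 10.
So στ in one-line form is 5 3 6 2 8 1 4 9 7 10.

5 3 6 2 8 1 4 9 7 10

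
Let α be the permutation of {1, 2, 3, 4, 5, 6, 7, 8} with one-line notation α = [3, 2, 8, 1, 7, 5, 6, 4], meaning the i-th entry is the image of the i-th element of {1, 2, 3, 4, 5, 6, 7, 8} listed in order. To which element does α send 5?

5 is element number 5 of the domain, and entry number 5 of the one-line form is 7, so α(5) = 7.

7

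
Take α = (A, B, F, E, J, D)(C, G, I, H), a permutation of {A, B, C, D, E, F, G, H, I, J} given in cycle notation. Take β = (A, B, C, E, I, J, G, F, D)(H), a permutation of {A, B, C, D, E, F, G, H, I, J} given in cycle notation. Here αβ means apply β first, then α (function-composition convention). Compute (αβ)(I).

D

β(I) = J, then α(J) = D; composing gives (αβ)(I) = D.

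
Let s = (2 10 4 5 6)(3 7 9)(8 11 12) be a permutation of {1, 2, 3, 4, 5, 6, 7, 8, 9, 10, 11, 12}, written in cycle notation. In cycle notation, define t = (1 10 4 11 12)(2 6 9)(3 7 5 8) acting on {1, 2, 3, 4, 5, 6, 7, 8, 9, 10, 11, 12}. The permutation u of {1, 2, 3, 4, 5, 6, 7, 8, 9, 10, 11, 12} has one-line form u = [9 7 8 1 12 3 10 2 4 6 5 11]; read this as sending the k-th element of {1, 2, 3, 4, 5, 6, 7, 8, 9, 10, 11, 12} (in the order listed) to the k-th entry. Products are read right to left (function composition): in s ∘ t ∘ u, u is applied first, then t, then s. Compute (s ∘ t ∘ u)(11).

11

Apply the permutations in order: u(11) = 5, then t(5) = 8, then s(8) = 11. So (s ∘ t ∘ u)(11) = 11.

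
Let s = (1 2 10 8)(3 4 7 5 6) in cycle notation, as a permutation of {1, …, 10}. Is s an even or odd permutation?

odd

The cycle lengths are 5, 4, 1.
A cycle of length ℓ contributes ℓ−1 transpositions, so s is a product of 4 + 3 = 7 transpositions — odd.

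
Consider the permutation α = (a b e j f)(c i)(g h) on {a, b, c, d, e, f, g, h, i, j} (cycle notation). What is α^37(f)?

f lies in the 5-cycle (a b e j f).
Since the cycle has length 5, α^37 acts on it the same as α^2 (37 mod 5 = 2).
Stepping 2 places around the cycle: f → a → b.

b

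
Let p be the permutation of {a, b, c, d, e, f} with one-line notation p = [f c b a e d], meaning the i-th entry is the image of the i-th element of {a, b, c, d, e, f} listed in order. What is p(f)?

d

f is element number 6 of the domain, and entry number 6 of the one-line form is d, so p(f) = d.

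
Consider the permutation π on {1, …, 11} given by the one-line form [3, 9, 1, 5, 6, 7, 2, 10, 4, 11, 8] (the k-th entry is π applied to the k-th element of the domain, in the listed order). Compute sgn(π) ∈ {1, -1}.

1

In disjoint-cycle form the cycle lengths are 6, 3, 2.
A cycle of length ℓ contributes ℓ−1 transpositions, so π is a product of 5 + 2 + 1 = 8 transpositions — even.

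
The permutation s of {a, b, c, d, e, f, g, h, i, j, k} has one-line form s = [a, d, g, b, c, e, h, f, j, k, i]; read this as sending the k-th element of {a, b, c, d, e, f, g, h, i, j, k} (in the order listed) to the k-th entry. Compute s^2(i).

k

Tracing i → j → … returns to i after 3 steps, so i lies in a 3-cycle (i, j, k).
Advancing 2 steps from i: i → j → k.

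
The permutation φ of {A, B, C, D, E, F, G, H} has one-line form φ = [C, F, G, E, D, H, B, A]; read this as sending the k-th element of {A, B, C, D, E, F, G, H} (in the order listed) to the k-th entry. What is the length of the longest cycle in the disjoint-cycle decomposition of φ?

6

Decomposing into disjoint cycles gives (A, C, G, B, F, H)(D, E); the longest has length 6.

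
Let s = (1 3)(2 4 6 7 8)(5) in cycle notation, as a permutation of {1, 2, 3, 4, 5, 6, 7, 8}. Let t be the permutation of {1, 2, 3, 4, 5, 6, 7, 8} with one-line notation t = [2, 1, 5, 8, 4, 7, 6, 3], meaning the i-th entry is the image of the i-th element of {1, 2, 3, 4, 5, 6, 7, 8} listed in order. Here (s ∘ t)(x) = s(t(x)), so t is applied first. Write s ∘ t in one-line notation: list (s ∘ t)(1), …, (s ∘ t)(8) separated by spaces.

4 3 5 2 6 8 7 1

(s ∘ t)(x) = s(t(x)). Computing each image: s(t(1)) = s(2) = 4, s(t(2)) = s(1) = 3, s(t(3)) = s(5) = 5, s(t(4)) = s(8) = 2, s(t(5)) = s(4) = 6, s(t(6)) = s(7) = 8, s(t(7)) = s(6) = 7, s(t(8)) = s(3) = 1.
Hence s ∘ t = [4 3 5 2 6 8 7 1].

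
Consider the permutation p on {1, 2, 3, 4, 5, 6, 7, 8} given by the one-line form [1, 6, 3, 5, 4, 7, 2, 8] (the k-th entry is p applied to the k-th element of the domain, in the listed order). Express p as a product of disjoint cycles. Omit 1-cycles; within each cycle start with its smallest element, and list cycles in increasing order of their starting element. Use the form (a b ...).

Start at 2 and follow images: 2 → 6 → 7 → 2, giving the cycle (2 6 7).
Continuing from each remaining unvisited element yields (2 6 7)(4 5).

(2 6 7)(4 5)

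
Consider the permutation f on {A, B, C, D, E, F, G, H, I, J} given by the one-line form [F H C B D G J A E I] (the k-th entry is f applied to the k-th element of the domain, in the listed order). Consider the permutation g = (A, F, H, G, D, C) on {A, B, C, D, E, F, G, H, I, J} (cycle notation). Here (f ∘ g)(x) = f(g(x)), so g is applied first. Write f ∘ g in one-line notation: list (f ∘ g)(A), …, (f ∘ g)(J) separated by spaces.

For each element, apply g then f: A → F → G; B → B → H; C → A → F; D → C → C; E → E → D; F → H → A; G → D → B; H → G → J; I → I → E; J → J → I.
Collecting the images, f ∘ g = [G H F C D A B J E I].

G H F C D A B J E I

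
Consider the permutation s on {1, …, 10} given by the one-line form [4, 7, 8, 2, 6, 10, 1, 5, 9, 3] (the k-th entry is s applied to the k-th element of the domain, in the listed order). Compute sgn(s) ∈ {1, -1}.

-1

In disjoint-cycle form the cycle lengths are 5, 4, 1.
A cycle of length ℓ contributes ℓ−1 transpositions, so s is a product of 4 + 3 = 7 transpositions — odd.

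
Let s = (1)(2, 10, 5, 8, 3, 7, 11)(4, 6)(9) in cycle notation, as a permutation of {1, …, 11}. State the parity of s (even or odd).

odd

The cycle lengths are 7, 2, 1, 1.
A cycle of length ℓ contributes ℓ−1 transpositions, so s is a product of 6 + 1 = 7 transpositions — odd.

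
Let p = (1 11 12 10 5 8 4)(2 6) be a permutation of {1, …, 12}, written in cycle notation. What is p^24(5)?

1

5 lies in the 7-cycle (1 11 12 10 5 8 4).
Since the cycle has length 7, p^24 acts on it the same as p^3 (24 mod 7 = 3).
Stepping 3 places around the cycle: 5 → 8 → 4 → 1.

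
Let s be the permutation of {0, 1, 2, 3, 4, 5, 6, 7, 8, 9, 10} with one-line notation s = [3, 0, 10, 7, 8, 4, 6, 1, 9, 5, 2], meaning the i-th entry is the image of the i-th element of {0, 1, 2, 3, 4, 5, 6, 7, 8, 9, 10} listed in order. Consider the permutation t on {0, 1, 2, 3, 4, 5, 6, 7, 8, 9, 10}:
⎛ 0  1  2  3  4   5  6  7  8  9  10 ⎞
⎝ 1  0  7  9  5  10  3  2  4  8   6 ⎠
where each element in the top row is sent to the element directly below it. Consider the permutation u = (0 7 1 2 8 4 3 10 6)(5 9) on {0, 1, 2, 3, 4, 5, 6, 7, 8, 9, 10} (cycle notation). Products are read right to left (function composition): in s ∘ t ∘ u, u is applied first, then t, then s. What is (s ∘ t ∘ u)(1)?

1

Chase 1: u(1) = 2; t(2) = 7; s(7) = 1. Hence (s ∘ t ∘ u)(1) = 1.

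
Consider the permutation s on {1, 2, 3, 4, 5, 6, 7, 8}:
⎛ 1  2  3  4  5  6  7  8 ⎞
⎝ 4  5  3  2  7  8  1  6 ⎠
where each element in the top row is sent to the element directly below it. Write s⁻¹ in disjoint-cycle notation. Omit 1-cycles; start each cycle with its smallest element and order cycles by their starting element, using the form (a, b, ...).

First write s in disjoint cycles: (1, 4, 2, 5, 7)(6, 8).
The inverse reverses every cycle; in canonical form, s⁻¹ = (1, 7, 5, 2, 4)(6, 8).

(1, 7, 5, 2, 4)(6, 8)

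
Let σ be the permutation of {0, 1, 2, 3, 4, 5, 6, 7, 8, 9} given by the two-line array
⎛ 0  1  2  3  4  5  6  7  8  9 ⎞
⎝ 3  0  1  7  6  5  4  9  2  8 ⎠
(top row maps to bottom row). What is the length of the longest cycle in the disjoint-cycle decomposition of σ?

7

Decomposing into disjoint cycles gives (0, 3, 7, 9, 8, 2, 1)(4, 6); the longest has length 7.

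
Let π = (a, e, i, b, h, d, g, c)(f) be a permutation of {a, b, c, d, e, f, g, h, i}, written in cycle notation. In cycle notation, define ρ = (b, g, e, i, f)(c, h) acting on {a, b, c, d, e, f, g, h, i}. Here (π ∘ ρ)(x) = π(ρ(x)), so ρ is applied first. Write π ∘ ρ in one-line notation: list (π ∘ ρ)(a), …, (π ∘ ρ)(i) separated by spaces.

For each element, apply ρ then π: a → a → e; b → g → c; c → h → d; d → d → g; e → i → b; f → b → h; g → e → i; h → c → a; i → f → f.
Collecting the images, π ∘ ρ = [e c d g b h i a f].

e c d g b h i a f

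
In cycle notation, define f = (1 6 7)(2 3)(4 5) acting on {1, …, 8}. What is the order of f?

6

The cycle type of f is (3, 2, 2, 1).
The order is lcm(3, 2, 2) = 6.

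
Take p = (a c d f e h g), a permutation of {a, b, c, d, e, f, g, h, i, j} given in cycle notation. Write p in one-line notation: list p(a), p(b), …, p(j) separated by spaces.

c b d f h e a g i j

Reading each image from the cycles: a↦c, b↦b, c↦d, d↦f, e↦h, f↦e, g↦a, h↦g, i↦i, j↦j.
Listing these in domain order gives c b d f h e a g i j.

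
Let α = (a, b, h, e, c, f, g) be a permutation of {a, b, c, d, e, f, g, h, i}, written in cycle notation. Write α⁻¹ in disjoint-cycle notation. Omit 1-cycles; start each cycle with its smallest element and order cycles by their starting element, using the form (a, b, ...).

(a, g, f, c, e, h, b)

The inverse reverses each cycle.
After reversing and putting each cycle's least element first, α⁻¹ = (a, g, f, c, e, h, b).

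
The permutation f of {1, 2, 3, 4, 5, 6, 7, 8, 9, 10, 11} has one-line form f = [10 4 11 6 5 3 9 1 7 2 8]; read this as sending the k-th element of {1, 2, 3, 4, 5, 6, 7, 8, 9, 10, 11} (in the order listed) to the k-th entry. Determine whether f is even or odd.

even

In disjoint-cycle form the cycle lengths are 8, 2, 1.
A cycle is odd iff its length is even; f has 2 even-length cycles, so sgn(f) = (−1)^2 and f is even.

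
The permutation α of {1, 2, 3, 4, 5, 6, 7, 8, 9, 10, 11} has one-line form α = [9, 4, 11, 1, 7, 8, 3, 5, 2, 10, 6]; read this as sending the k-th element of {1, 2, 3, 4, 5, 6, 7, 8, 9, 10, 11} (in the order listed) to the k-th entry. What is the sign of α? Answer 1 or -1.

1

In disjoint-cycle form the cycle lengths are 6, 4, 1.
A cycle is odd iff its length is even; α has 2 even-length cycles, so sgn(α) = (−1)^2 and α is even.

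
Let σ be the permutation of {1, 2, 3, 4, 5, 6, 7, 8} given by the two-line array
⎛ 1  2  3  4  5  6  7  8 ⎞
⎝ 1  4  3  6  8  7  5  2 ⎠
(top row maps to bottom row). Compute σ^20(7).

Tracing 7 → 5 → … returns to 7 after 6 steps, so 7 lies in a 6-cycle (2 4 6 7 5 8).
On a 6-cycle, σ^6 is the identity, so σ^20 = σ^2 there (20 ≡ 2 mod 6).
Stepping 2 places around the cycle: 7 → 5 → 8.

8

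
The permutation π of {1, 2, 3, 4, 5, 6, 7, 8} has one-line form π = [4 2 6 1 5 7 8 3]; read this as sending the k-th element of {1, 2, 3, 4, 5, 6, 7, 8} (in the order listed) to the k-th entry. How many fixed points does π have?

The fixed points (elements with π(x) = x) are {2, 5}, so there are 2.

2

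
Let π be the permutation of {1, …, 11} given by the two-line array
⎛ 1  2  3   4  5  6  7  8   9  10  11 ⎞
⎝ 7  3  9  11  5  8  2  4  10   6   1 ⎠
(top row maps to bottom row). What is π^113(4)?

Tracing 4 → 11 → … returns to 4 after 10 steps, so 4 lies in a 10-cycle (1, 7, 2, 3, 9, 10, 6, 8, 4, 11).
Since the cycle has length 10, π^113 acts on it the same as π^3 (113 mod 10 = 3).
Advancing 3 steps from 4: 4 → 11 → 1 → 7.

7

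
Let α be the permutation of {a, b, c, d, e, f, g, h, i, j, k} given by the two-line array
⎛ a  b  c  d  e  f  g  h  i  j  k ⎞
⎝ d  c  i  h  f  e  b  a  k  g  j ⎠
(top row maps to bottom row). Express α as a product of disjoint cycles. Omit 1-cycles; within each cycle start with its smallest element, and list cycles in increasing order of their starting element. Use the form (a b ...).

Start at a and follow images: a → d → h → a, giving the cycle (a d h).
Repeating from the next unused element and collecting all non-trivial cycles gives (a d h)(b c i k j g)(e f).

(a d h)(b c i k j g)(e f)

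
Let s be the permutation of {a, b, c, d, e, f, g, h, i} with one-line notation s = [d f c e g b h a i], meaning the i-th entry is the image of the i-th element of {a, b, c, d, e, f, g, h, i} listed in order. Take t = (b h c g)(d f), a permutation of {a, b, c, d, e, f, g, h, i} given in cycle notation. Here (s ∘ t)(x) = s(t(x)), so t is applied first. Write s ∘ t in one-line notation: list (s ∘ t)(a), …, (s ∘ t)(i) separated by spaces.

d a h b g e f c i

(s ∘ t)(x) = s(t(x)). Computing each image: s(t(a)) = s(a) = d, s(t(b)) = s(h) = a, s(t(c)) = s(g) = h, s(t(d)) = s(f) = b, s(t(e)) = s(e) = g, s(t(f)) = s(d) = e, s(t(g)) = s(b) = f, s(t(h)) = s(c) = c, s(t(i)) = s(i) = i.
Hence s ∘ t = [d a h b g e f c i].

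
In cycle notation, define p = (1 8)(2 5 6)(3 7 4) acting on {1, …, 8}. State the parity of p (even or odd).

The cycle lengths are 3, 3, 2.
A cycle of length ℓ contributes ℓ−1 transpositions, so p is a product of 2 + 2 + 1 = 5 transpositions — odd.

odd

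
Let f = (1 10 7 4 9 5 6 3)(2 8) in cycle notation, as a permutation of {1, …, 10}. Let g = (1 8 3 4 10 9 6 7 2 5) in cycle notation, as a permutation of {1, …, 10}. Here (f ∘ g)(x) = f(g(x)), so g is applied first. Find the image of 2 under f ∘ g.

6

g(2) = 5, then f(5) = 6; composing gives (f ∘ g)(2) = 6.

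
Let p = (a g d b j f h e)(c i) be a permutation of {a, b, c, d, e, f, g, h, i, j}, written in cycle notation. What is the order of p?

The disjoint cycles have lengths 8, 2.
Since disjoint cycles commute, ord(p) = lcm(8, 2) = 8.

8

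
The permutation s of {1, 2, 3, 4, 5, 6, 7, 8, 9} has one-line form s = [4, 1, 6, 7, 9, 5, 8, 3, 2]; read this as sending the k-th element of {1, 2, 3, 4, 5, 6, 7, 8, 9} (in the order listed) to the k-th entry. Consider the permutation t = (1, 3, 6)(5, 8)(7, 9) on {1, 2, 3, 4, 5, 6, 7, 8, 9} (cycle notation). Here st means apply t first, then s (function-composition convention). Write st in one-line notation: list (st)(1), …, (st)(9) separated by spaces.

6 1 5 7 3 4 2 9 8

(st)(x) = s(t(x)). Computing each image: s(t(1)) = s(3) = 6, s(t(2)) = s(2) = 1, s(t(3)) = s(6) = 5, s(t(4)) = s(4) = 7, s(t(5)) = s(8) = 3, s(t(6)) = s(1) = 4, s(t(7)) = s(9) = 2, s(t(8)) = s(5) = 9, s(t(9)) = s(7) = 8.
Hence st = [6 1 5 7 3 4 2 9 8].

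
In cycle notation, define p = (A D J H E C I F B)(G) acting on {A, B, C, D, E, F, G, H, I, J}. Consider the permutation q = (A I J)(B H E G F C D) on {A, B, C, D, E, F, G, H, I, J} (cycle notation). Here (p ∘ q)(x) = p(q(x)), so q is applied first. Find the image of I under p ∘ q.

H

q(I) = J, then p(J) = H; composing gives (p ∘ q)(I) = H.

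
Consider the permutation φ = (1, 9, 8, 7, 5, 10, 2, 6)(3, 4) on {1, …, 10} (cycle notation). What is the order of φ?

The cycle type of φ is (8, 2).
Since disjoint cycles commute, ord(φ) = lcm(8, 2) = 8.

8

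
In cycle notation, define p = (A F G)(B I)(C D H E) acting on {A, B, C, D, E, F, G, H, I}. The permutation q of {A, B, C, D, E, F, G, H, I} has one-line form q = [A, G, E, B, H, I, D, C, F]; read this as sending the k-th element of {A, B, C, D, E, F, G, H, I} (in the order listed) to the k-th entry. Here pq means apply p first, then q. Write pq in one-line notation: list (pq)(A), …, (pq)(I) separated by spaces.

Chase each element through p then q: A → F → I; B → I → F; C → D → B; D → H → C; E → C → E; F → G → D; G → A → A; H → E → H; I → B → G.
Collecting the images, pq = [I F B C E D A H G].

I F B C E D A H G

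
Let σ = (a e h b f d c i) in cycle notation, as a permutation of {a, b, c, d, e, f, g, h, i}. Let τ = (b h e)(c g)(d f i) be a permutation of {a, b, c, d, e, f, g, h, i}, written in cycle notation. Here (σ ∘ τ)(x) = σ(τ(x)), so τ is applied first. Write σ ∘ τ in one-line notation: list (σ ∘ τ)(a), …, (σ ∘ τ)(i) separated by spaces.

(σ ∘ τ)(x) = σ(τ(x)). Computing each image: σ(τ(a)) = σ(a) = e, σ(τ(b)) = σ(h) = b, σ(τ(c)) = σ(g) = g, σ(τ(d)) = σ(f) = d, σ(τ(e)) = σ(b) = f, σ(τ(f)) = σ(i) = a, σ(τ(g)) = σ(c) = i, σ(τ(h)) = σ(e) = h, σ(τ(i)) = σ(d) = c.
Hence σ ∘ τ = [e b g d f a i h c].

e b g d f a i h c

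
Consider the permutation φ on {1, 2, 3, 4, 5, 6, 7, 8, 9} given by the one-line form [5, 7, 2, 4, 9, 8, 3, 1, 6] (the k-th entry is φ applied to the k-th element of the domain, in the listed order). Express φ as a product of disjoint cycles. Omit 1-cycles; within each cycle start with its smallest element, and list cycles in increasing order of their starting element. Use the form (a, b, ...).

(1, 5, 9, 6, 8)(2, 7, 3)

From 1: 1 → 5 → 9 → 6 → 8 → 1, closing the cycle (1, 5, 9, 6, 8).
Continuing from each remaining unvisited element yields (1, 5, 9, 6, 8)(2, 7, 3).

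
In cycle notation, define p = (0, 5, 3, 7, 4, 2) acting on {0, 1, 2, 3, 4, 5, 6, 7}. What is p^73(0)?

5

0 lies in the 6-cycle (0, 5, 3, 7, 4, 2).
Since the cycle has length 6, p^73 acts on it the same as p^1 (73 mod 6 = 1).
Advancing 1 step from 0: 0 → 5.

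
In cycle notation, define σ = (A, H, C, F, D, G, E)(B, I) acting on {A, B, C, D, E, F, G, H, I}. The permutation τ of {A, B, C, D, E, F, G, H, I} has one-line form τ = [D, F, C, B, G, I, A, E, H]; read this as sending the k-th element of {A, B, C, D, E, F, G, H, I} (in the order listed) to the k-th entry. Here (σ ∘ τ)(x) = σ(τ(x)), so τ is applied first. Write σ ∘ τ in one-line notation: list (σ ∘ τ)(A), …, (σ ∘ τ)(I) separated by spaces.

G D F I E B H A C

Chase each element through τ then σ: A → D → G; B → F → D; C → C → F; D → B → I; E → G → E; F → I → B; G → A → H; H → E → A; I → H → C.
So σ ∘ τ in one-line form is G D F I E B H A C.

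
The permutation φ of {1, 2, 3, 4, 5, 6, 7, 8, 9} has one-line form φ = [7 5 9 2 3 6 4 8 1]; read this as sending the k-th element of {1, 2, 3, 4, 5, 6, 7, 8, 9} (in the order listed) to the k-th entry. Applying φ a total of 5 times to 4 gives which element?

1

Tracing 4 → 2 → … returns to 4 after 7 steps, so 4 lies in a 7-cycle (1, 7, 4, 2, 5, 3, 9).
Advancing 5 steps from 4: 4 → 2 → 5 → 3 → 9 → 1.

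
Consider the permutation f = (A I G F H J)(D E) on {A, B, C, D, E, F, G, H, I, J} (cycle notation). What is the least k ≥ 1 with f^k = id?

6

The cycle type of f is (6, 2, 1, 1).
Since disjoint cycles commute, ord(f) = lcm(6, 2) = 6.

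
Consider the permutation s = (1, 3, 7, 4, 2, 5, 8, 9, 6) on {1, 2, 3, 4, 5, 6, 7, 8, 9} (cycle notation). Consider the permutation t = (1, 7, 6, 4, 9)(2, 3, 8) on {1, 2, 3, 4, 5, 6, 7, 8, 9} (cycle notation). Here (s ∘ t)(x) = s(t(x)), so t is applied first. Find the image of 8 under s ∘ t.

5

First apply t: t(8) = 2, then s(2) = 5. Thus (s ∘ t)(8) = 5.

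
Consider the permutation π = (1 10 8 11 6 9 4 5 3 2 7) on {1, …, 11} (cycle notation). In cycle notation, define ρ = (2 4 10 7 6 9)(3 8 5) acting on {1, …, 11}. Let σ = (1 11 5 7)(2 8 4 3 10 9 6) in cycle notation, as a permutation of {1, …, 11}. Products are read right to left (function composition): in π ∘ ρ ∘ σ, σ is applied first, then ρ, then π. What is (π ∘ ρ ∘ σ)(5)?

9

Chase 5: σ(5) = 7; ρ(7) = 6; π(6) = 9. Hence (π ∘ ρ ∘ σ)(5) = 9.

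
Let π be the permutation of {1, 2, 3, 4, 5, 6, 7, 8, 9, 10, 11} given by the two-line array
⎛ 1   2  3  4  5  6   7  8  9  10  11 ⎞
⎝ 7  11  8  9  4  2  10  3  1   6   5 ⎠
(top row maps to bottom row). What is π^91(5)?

4

Tracing 5 → 4 → … returns to 5 after 9 steps, so 5 lies in a 9-cycle (1 7 10 6 2 11 5 4 9).
On a 9-cycle, π^9 is the identity, so π^91 = π^1 there (91 ≡ 1 mod 9).
Stepping 1 place around the cycle: 5 → 4.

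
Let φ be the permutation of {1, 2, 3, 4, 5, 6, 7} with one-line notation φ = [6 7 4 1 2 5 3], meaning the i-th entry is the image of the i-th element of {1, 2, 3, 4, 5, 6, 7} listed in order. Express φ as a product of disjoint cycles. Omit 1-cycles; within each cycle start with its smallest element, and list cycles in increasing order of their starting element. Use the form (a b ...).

Iterating φ from 1 gives 1 → 6 → 5 → 2 → 7 → 3 → 4 → 1; that is the 7-cycle (1 6 5 2 7 3 4).
Repeating from the next unused element and collecting all non-trivial cycles gives (1 6 5 2 7 3 4).

(1 6 5 2 7 3 4)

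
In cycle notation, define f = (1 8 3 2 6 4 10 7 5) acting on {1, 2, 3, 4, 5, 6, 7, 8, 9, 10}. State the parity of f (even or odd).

even

The cycle lengths are 9, 1.
A cycle is odd iff its length is even; f has 0 even-length cycles, so sgn(f) = (−1)^0 and f is even.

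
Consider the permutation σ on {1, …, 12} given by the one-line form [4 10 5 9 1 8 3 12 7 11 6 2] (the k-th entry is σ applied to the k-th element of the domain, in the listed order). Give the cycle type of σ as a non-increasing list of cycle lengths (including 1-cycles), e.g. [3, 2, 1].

[6, 6]

The disjoint cycles are (1 4 9 7 3 5)(2 10 11 6 8 12), with lengths 6, 6 in non-increasing order.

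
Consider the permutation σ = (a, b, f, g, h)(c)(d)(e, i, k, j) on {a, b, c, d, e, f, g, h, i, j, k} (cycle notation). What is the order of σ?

The disjoint cycles have lengths 5, 4, 1, 1.
The order of σ is the least common multiple of its cycle lengths: lcm(5, 4) = 20.

20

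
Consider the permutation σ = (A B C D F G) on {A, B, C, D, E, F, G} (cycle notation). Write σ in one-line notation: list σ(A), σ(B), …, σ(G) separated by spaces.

B C D F E G A

Each element maps to the next entry in its cycle (wrapping to the front): A→B, B→C, C→D, D→F, E→E, F→G, G→A.
So the one-line form is B C D F E G A.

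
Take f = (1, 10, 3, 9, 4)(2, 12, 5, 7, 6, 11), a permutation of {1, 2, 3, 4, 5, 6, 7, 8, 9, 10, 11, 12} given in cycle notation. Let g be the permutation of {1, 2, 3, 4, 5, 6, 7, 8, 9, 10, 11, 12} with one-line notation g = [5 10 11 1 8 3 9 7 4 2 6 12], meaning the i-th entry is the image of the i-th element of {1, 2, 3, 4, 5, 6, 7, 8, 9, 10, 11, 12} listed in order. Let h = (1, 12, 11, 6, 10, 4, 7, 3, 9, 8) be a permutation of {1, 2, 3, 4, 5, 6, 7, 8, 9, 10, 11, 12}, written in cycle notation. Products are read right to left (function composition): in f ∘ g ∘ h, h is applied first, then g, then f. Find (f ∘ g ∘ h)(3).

1

Chase 3: h(3) = 9; g(9) = 4; f(4) = 1. Hence (f ∘ g ∘ h)(3) = 1.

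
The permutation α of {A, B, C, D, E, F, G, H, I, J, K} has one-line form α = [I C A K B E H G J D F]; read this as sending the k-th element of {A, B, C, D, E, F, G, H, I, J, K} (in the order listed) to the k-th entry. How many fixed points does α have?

0

No element satisfies α(x) = x, so there are 0 fixed points.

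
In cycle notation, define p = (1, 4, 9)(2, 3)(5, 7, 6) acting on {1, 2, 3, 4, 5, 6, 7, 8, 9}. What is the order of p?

6

The cycle type of p is (3, 3, 2, 1).
The order is lcm(3, 3, 2) = 6.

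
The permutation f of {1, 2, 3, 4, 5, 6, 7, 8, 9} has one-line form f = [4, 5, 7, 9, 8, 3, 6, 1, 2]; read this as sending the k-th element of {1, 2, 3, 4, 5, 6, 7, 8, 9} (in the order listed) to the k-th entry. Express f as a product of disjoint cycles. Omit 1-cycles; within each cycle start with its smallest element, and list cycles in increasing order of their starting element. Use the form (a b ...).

(1 4 9 2 5 8)(3 7 6)

Start at 1 and follow images: 1 → 4 → 9 → 2 → 5 → 8 → 1, giving the cycle (1 4 9 2 5 8).
Repeating from the next unused element and collecting all non-trivial cycles gives (1 4 9 2 5 8)(3 7 6).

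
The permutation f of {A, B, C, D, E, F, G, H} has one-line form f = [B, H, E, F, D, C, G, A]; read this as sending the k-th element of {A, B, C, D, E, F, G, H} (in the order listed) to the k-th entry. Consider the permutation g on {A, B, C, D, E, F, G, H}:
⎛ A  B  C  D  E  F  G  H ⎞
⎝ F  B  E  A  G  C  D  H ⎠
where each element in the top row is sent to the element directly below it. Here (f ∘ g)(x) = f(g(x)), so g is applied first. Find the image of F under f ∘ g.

First apply g: g(F) = C, then f(C) = E. Thus (f ∘ g)(F) = E.

E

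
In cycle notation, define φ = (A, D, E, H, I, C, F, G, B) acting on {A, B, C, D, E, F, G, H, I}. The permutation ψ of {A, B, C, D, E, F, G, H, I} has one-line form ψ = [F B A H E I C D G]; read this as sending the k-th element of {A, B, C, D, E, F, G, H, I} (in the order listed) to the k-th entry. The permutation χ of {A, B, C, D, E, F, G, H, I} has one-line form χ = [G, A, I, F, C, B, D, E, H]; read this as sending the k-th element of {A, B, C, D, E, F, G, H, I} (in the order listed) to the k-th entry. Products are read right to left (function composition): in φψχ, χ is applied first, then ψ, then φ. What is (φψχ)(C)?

Chase C: χ(C) = I; ψ(I) = G; φ(G) = B. Hence (φψχ)(C) = B.

B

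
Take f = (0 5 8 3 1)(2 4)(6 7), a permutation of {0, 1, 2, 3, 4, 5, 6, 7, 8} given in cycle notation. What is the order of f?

The cycle type of f is (5, 2, 2).
Since disjoint cycles commute, ord(f) = lcm(5, 2, 2) = 10.

10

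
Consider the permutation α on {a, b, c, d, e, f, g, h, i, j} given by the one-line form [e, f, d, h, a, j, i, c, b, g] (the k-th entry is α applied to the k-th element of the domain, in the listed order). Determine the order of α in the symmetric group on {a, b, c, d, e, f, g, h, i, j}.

30

Writing α as disjoint cycles, the cycle lengths are 5, 3, 2.
Since disjoint cycles commute, ord(α) = lcm(5, 3, 2) = 30.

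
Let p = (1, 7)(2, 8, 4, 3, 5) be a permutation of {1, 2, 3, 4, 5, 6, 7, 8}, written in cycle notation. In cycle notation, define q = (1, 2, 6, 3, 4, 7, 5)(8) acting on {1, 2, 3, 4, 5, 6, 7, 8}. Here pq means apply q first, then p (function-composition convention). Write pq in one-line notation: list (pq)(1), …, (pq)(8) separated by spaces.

8 6 3 1 7 5 2 4

(pq)(x) = p(q(x)). Computing each image: p(q(1)) = p(2) = 8, p(q(2)) = p(6) = 6, p(q(3)) = p(4) = 3, p(q(4)) = p(7) = 1, p(q(5)) = p(1) = 7, p(q(6)) = p(3) = 5, p(q(7)) = p(5) = 2, p(q(8)) = p(8) = 4.
Hence pq = [8 6 3 1 7 5 2 4].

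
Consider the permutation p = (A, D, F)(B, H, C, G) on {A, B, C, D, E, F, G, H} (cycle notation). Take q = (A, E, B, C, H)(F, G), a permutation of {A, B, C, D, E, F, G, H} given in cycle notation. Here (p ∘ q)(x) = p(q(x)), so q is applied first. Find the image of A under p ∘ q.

First apply q: q(A) = E, then p(E) = E. Thus (p ∘ q)(A) = E.

E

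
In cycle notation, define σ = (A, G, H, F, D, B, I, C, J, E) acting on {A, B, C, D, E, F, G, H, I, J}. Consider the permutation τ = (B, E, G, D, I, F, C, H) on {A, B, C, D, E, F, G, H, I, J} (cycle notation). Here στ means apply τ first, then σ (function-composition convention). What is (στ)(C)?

F

(στ)(C) = σ(τ(C)). τ(C) = H, then σ(H) = F. So (στ)(C) = F.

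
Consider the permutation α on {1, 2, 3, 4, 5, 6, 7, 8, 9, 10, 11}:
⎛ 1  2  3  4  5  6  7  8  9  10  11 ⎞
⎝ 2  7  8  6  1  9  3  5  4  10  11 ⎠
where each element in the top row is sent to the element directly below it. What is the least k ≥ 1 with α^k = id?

6

Writing α as disjoint cycles, the cycle lengths are 6, 3, 1, 1.
The order is lcm(6, 3) = 6.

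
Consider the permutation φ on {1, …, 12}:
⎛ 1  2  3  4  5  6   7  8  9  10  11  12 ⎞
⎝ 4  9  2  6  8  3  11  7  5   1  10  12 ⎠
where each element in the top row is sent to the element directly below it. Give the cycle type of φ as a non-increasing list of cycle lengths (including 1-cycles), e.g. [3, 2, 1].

[11, 1]

The disjoint cycles are (1, 4, 6, 3, 2, 9, 5, 8, 7, 11, 10)(12), with lengths 11, 1 in non-increasing order.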